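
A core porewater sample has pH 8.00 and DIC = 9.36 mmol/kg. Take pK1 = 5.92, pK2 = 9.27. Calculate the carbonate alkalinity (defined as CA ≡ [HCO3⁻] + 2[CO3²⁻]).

CA = [HCO3⁻] + 2[CO3²⁻] = (α₁ + 2α₂)·DIC
At pH 8.00: [H⁺]/K1 = 10^-2.08 = 0.0083176, K2/[H⁺] = 10^-1.27 = 0.053703
α₁ = 1/(1 + 0.0083176 + 0.053703) = 1/1.0620 = 0.9416; α₂ = α₁·K2/[H⁺] = 0.05057
α₁ + 2α₂ = 1.0427
CA = 1.0427 × 9.36 = 9.76 mmol/kg

CA = 9.76 mmol/kg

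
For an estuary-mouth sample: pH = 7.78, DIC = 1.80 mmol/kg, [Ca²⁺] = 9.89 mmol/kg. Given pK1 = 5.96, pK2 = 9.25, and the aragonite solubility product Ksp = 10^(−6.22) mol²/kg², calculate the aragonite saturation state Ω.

α₂ = 1 / (1 + [H⁺]/K2 + [H⁺]²/(K1K2)) = 1 / (1 + 10^+1.47 + 10^-0.35)
   = 1 / (1 + 29.512 + 0.44668) = 1/30.959 = 0.03230
[CO3²⁻] = α₂ × DIC = 0.03230 × 1.80 = 0.05814 mmol/kg
Ksp = 10^(−6.22) = 6.026×10^-7
Ω = [Ca²⁺][CO3²⁻]/Ksp = (9.89×10^-3)(5.814×10^-5) / 6.026×10^-7 = 0.954

Ω = 0.954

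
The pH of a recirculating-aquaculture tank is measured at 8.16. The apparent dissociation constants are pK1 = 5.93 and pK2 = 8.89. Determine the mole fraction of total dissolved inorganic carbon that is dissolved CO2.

α₀ = 1 / (1 + K1/[H⁺] + K1K2/[H⁺]²) = 1 / (1 + 10^+2.23 + 10^+1.50)
   = 1 / (1 + 169.82 + 31.623) = 1/202.45 = 0.004940

α₀ = 0.00494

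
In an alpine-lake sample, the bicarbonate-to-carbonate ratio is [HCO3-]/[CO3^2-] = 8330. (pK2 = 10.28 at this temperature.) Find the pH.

From K2 = [H⁺][CO3^2-]/[HCO3-]:  pH = pK2 − log₁₀([HCO3-]/[CO3^2-])
log₁₀(8330) = +3.921
pH = 10.28 − (+3.921) = 6.36

pH = 6.36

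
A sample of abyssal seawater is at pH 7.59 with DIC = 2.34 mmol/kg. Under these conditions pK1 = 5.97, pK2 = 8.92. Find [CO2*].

α₀ = 1 / (1 + K1/[H⁺] + K1K2/[H⁺]²) = 1 / (1 + 10^+1.62 + 10^+0.29)
   = 1 / (1 + 41.687 + 1.9498) = 1/44.637 = 0.02240
[CO2*] = α₀ × DIC = 0.02240 × 2.34 = 0.0524 mmol/kg

[CO2*] = 0.0524 mmol/kg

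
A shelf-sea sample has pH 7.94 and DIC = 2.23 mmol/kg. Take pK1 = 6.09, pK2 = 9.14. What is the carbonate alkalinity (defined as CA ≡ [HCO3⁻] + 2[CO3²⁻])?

CA = [HCO3⁻] + 2[CO3²⁻] = (α₁ + 2α₂)·DIC
At pH 7.94: [H⁺]/K1 = 10^-1.85 = 0.014125, K2/[H⁺] = 10^-1.20 = 0.063096
α₁ = 1/(1 + 0.014125 + 0.063096) = 1/1.0772 = 0.9283; α₂ = α₁·K2/[H⁺] = 0.05857
α₁ + 2α₂ = 1.0455
CA = 1.0455 × 2.23 = 2.33 mmol/kg

CA = 2.33 mmol/kg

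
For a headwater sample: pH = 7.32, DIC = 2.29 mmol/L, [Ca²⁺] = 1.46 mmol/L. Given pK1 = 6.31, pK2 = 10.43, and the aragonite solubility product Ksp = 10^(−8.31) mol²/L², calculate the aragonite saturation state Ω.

Ω = 0.482

α₂ = 1 / (1 + [H⁺]/K2 + [H⁺]²/(K1K2)) = 1 / (1 + 10^+3.11 + 10^+2.10)
   = 1 / (1 + 1288.2 + 125.89) = 1/1415.1 = 0.0007066
[CO3²⁻] = α₂ × DIC = 0.0007066 × 2.29 = 0.001618 mmol/L = 1.618 μmol/L
Ksp = 10^(−8.31) = 4.898×10^-9
Ω = [Ca²⁺][CO3²⁻]/Ksp = (1.46×10^-3)(1.618×10^-6) / 4.898×10^-9 = 0.482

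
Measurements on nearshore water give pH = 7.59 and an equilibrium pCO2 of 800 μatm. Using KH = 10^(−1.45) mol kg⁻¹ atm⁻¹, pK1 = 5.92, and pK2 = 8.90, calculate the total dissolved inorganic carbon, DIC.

DIC = 1.42 mmol/kg

[CO2*] = KH · pCO2 = 10^(−1.45) × 800×10^-6 = 2.839×10^-5 mol/kg
α₀ = 1/(1 + K1/[H⁺] + K1K2/[H⁺]²) = 1/(1 + 10^+1.67 + 10^+0.36) = 0.01997
DIC = [CO2*]/α₀ = 2.839×10^-5 / 0.01997 = 1.42 mmol/kg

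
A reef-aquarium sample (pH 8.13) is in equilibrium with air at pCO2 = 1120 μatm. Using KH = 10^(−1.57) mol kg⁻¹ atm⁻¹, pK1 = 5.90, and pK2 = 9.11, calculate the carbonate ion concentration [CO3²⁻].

[CO3²⁻] = 0.536 mmol/kg

[CO2*] = KH · pCO2 = 10^(−1.57) × 1120×10^-6 = 3.015×10^-5 mol/kg
α₀ = 1/(1 + K1/[H⁺] + K1K2/[H⁺]²) = 1/(1 + 10^+2.23 + 10^+1.25) = 0.005302
DIC = [CO2*]/α₀ = 3.015×10^-5 / 0.005302 = 5.686 mmol/kg
[CO3²⁻] = α₂·DIC; α₂ = 0.09428, so [CO3²⁻] = 0.09428 × 5.686 = 0.536 mmol/kg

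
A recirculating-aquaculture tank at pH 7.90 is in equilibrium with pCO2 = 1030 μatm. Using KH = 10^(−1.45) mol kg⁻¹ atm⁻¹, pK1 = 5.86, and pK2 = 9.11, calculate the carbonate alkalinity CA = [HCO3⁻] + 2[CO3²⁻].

[CO2*] = KH · pCO2 = 10^(−1.45) × 1030×10^-6 = 3.655×10^-5 mol/kg
α₀ = 1/(1 + K1/[H⁺] + K1K2/[H⁺]²) = 1/(1 + 10^+2.04 + 10^+0.83) = 0.008517
DIC = [CO2*]/α₀ = 3.655×10^-5 / 0.008517 = 4.291 mmol/kg
CA = (α₁ + 2α₂)·DIC = (0.9339 + 2×0.05758) × 4.291 = 4.50 mmol/kg

CA = 4.50 mmol/kg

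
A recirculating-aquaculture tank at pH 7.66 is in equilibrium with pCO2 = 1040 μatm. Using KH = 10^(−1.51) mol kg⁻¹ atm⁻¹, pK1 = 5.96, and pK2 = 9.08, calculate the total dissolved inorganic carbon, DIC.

DIC = 1.70 mmol/kg

[CO2*] = KH · pCO2 = 10^(−1.51) × 1040×10^-6 = 3.214×10^-5 mol/kg
α₀ = 1/(1 + K1/[H⁺] + K1K2/[H⁺]²) = 1/(1 + 10^+1.70 + 10^+0.28) = 0.01886
DIC = [CO2*]/α₀ = 3.214×10^-5 / 0.01886 = 1.70 mmol/kg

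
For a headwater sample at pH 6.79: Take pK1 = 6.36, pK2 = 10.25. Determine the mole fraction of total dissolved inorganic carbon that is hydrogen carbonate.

α₁ = 0.729

α₁ = 1 / (1 + [H⁺]/K1 + K2/[H⁺]) = 1 / (1 + 10^-0.43 + 10^-3.46)
   = 1 / (1 + 0.37154 + 0.00034674) = 1/1.3719 = 0.7289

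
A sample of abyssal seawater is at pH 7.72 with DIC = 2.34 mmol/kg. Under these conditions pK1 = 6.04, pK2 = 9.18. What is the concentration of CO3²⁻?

[CO3²⁻] = 0.0769 mmol/kg

α₂ = 1 / (1 + [H⁺]/K2 + [H⁺]²/(K1K2)) = 1 / (1 + 10^+1.46 + 10^-0.22)
   = 1 / (1 + 28.840 + 0.60256) = 1/30.443 = 0.03285
[CO3²⁻] = α₂ × DIC = 0.03285 × 2.34 = 0.0769 mmol/kg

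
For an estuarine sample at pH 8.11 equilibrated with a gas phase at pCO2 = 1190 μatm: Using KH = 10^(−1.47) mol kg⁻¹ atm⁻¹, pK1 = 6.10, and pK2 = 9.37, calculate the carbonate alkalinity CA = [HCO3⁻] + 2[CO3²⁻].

[CO2*] = KH · pCO2 = 10^(−1.47) × 1190×10^-6 = 4.032×10^-5 mol/kg
α₀ = 1/(1 + K1/[H⁺] + K1K2/[H⁺]²) = 1/(1 + 10^+2.01 + 10^+0.75) = 0.009178
DIC = [CO2*]/α₀ = 4.032×10^-5 / 0.009178 = 4.393 mmol/kg
CA = (α₁ + 2α₂)·DIC = (0.9392 + 2×0.05161) × 4.393 = 4.58 mmol/kg

CA = 4.58 mmol/kg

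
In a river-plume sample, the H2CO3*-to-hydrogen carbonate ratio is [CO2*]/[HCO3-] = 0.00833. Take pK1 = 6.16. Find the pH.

From K1 = [H⁺][HCO3-]/[CO2*]:  pH = pK1 − log₁₀([CO2*]/[HCO3-])
log₁₀(0.00833) = -2.079
pH = 6.16 − (-2.079) = 8.24

pH = 8.24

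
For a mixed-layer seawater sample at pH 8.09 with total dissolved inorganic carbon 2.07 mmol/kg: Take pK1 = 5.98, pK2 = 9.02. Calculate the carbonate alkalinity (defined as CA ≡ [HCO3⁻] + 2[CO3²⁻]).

CA = [HCO3⁻] + 2[CO3²⁻] = (α₁ + 2α₂)·DIC
At pH 8.09: [H⁺]/K1 = 10^-2.11 = 0.0077625, K2/[H⁺] = 10^-0.93 = 0.11749
α₁ = 1/(1 + 0.0077625 + 0.11749) = 1/1.1253 = 0.8887; α₂ = α₁·K2/[H⁺] = 0.1044
α₁ + 2α₂ = 1.0975
CA = 1.0975 × 2.07 = 2.27 mmol/kg

CA = 2.27 mmol/kg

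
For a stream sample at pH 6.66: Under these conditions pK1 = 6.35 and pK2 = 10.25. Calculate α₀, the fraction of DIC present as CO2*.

α₀ = 1 / (1 + K1/[H⁺] + K1K2/[H⁺]²) = 1 / (1 + 10^+0.31 + 10^-3.28)
   = 1 / (1 + 2.0417 + 0.00052481) = 1/3.0423 = 0.3287

α₀ = 0.329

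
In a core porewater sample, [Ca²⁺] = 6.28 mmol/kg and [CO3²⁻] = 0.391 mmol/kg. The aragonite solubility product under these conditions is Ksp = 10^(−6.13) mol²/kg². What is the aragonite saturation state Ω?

Ω = 3.31

Ksp = 10^(−6.13) = 7.413×10^-7
Ω = [Ca²⁺][CO3²⁻]/Ksp = (6.28×10^-3)(0.391×10^-3) / 7.413×10^-7 = 3.31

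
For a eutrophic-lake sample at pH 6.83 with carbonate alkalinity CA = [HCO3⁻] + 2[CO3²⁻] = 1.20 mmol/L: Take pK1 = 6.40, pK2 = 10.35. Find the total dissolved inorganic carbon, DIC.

DIC = 1.65 mmol/L

CA = [HCO3⁻] + 2[CO3²⁻] = (α₁ + 2α₂)·DIC
At pH 6.83: [H⁺]/K1 = 10^-0.43 = 0.37154, K2/[H⁺] = 10^-3.52 = 0.00030200
α₁ = 1/(1 + 0.37154 + 0.00030200) = 1/1.3718 = 0.7289; α₂ = α₁·K2/[H⁺] = 0.0002201
α₁ + 2α₂ = 0.7294
DIC = CA / (α₁ + 2α₂) = 1.20 / 0.7294 = 1.65 mmol/L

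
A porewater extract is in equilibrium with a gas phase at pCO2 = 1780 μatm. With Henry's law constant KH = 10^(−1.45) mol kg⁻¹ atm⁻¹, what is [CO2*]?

[CO2*] = 63.2 μmol/kg

KH = 10^(−1.45) = 3.548×10^-2 mol kg⁻¹ atm⁻¹
[CO2*] = KH · pCO2 = 3.548×10^-2 × 1780×10^-6 atm = 6.32×10^-5 mol/kg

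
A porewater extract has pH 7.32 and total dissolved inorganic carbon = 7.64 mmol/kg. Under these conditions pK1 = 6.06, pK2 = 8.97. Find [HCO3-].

[HCO3⁻] = 7.09 mmol/kg

α₁ = 1 / (1 + [H⁺]/K1 + K2/[H⁺]) = 1 / (1 + 10^-1.26 + 10^-1.65)
   = 1 / (1 + 0.054954 + 0.022387) = 1/1.0773 = 0.9282
[HCO3⁻] = α₁ × DIC = 0.9282 × 7.64 = 7.09 mmol/kg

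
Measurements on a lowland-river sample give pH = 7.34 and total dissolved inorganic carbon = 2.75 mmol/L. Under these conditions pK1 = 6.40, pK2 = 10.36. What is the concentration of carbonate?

[CO3²⁻] = 2.35 μmol/L

α₂ = 1 / (1 + [H⁺]/K2 + [H⁺]²/(K1K2)) = 1 / (1 + 10^+3.02 + 10^+2.08)
   = 1 / (1 + 1047.1 + 120.23) = 1/1168.4 = 0.0008559
[CO3²⁻] = α₂ × DIC = 0.0008559 × 2.75 = 0.00235 mmol/L = 2.35 μmol/L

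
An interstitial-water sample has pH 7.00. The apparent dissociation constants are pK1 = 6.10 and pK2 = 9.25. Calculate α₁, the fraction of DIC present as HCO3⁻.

α₁ = 0.884

α₁ = 1 / (1 + [H⁺]/K1 + K2/[H⁺]) = 1 / (1 + 10^-0.90 + 10^-2.25)
   = 1 / (1 + 0.12589 + 0.0056234) = 1/1.1315 = 0.8838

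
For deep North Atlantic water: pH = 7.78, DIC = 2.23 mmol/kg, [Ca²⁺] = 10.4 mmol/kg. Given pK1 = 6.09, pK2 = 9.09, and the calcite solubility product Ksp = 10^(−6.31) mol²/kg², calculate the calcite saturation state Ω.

Ω = 2.17

α₂ = 1 / (1 + [H⁺]/K2 + [H⁺]²/(K1K2)) = 1 / (1 + 10^+1.31 + 10^-0.38)
   = 1 / (1 + 20.417 + 0.41687) = 1/21.834 = 0.04580
[CO3²⁻] = α₂ × DIC = 0.04580 × 2.23 = 0.1021 mmol/kg
Ksp = 10^(−6.31) = 4.898×10^-7
Ω = [Ca²⁺][CO3²⁻]/Ksp = (10.4×10^-3)(1.021×10^-4) / 4.898×10^-7 = 2.17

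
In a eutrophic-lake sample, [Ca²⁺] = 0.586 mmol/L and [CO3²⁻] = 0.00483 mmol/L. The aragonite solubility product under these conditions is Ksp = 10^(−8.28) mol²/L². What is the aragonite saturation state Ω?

Ksp = 10^(−8.28) = 5.248×10^-9
Ω = [Ca²⁺][CO3²⁻]/Ksp = (0.586×10^-3)(0.00483×10^-3) / 5.248×10^-9 = 0.539

Ω = 0.539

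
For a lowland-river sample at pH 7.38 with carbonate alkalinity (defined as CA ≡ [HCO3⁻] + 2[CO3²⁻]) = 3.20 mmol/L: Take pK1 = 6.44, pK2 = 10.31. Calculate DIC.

DIC = 3.56 mmol/L

CA = [HCO3⁻] + 2[CO3²⁻] = (α₁ + 2α₂)·DIC
At pH 7.38: [H⁺]/K1 = 10^-0.94 = 0.11482, K2/[H⁺] = 10^-2.93 = 0.0011749
α₁ = 1/(1 + 0.11482 + 0.0011749) = 1/1.1160 = 0.8961; α₂ = α₁·K2/[H⁺] = 0.001053
α₁ + 2α₂ = 0.8982
DIC = CA / (α₁ + 2α₂) = 3.20 / 0.8982 = 3.56 mmol/L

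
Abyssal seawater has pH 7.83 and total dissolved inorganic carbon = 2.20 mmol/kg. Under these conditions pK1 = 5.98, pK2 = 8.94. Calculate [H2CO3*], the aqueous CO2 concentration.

[CO2*] = 0.0285 mmol/kg

α₀ = 1 / (1 + K1/[H⁺] + K1K2/[H⁺]²) = 1 / (1 + 10^+1.85 + 10^+0.74)
   = 1 / (1 + 70.795 + 5.4954) = 1/77.290 = 0.01294
[CO2*] = α₀ × DIC = 0.01294 × 2.20 = 0.0285 mmol/kg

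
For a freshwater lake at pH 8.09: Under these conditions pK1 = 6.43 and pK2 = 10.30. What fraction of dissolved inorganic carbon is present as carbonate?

α₂ = 1 / (1 + [H⁺]/K2 + [H⁺]²/(K1K2)) = 1 / (1 + 10^+2.21 + 10^+0.55)
   = 1 / (1 + 162.18 + 3.5481) = 1/166.73 = 0.005998

α₂ = 0.00600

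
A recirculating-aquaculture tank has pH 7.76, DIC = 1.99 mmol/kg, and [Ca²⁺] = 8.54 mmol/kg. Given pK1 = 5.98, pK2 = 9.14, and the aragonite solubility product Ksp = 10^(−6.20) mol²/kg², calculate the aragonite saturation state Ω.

α₂ = 1 / (1 + [H⁺]/K2 + [H⁺]²/(K1K2)) = 1 / (1 + 10^+1.38 + 10^-0.40)
   = 1 / (1 + 23.988 + 0.39811) = 1/25.386 = 0.03939
[CO3²⁻] = α₂ × DIC = 0.03939 × 1.99 = 0.07839 mmol/kg
Ksp = 10^(−6.20) = 6.310×10^-7
Ω = [Ca²⁺][CO3²⁻]/Ksp = (8.54×10^-3)(7.839×10^-5) / 6.310×10^-7 = 1.06

Ω = 1.06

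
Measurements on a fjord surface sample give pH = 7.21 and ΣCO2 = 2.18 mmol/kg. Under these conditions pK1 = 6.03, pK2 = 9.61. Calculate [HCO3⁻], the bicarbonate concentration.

α₁ = 1 / (1 + [H⁺]/K1 + K2/[H⁺]) = 1 / (1 + 10^-1.18 + 10^-2.40)
   = 1 / (1 + 0.066069 + 0.0039811) = 1/1.0701 = 0.9345
[HCO3⁻] = α₁ × DIC = 0.9345 × 2.18 = 2.04 mmol/kg

[HCO3⁻] = 2.04 mmol/kg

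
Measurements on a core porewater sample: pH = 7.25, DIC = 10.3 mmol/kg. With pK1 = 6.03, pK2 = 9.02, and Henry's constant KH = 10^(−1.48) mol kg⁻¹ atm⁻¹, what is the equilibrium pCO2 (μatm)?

α₀ = 1 / (1 + K1/[H⁺] + K1K2/[H⁺]²) = 1 / (1 + 10^+1.22 + 10^-0.55)
   = 1 / (1 + 16.596 + 0.28184) = 1/17.878 = 0.05594
[CO2*] = α₀ × DIC = 0.05594 × 10.3 = 0.5761 mmol/kg
pCO2 = [CO2*]/KH = 5.761×10^-4 / 3.311×10^-2 = 1.74×10^4 μatm

pCO2 = 1.74×10^4 μatm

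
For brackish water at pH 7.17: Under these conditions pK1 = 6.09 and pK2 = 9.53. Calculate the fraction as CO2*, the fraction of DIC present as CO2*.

α₀ = 1 / (1 + K1/[H⁺] + K1K2/[H⁺]²) = 1 / (1 + 10^+1.08 + 10^-1.28)
   = 1 / (1 + 12.023 + 0.052481) = 1/13.075 = 0.07648

α₀ = 0.0765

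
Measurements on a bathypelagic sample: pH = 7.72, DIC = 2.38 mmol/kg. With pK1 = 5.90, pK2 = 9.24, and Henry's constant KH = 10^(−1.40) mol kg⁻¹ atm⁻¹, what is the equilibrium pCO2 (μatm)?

pCO2 = 866 μatm

α₀ = 1 / (1 + K1/[H⁺] + K1K2/[H⁺]²) = 1 / (1 + 10^+1.82 + 10^+0.30)
   = 1 / (1 + 66.069 + 1.9953) = 1/69.065 = 0.01448
[CO2*] = α₀ × DIC = 0.01448 × 2.38 = 0.03446 mmol/kg
pCO2 = [CO2*]/KH = 3.446×10^-5 / 3.981×10^-2 = 866 μatm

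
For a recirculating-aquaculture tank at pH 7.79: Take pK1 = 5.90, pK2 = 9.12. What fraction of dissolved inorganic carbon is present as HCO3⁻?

α₁ = 1 / (1 + [H⁺]/K1 + K2/[H⁺]) = 1 / (1 + 10^-1.89 + 10^-1.33)
   = 1 / (1 + 0.012882 + 0.046774) = 1/1.0597 = 0.9437

α₁ = 0.944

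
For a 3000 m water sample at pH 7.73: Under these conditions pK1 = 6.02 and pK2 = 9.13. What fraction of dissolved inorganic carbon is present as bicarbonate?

α₁ = 1 / (1 + [H⁺]/K1 + K2/[H⁺]) = 1 / (1 + 10^-1.71 + 10^-1.40)
   = 1 / (1 + 0.019498 + 0.039811) = 1/1.0593 = 0.9440

α₁ = 0.944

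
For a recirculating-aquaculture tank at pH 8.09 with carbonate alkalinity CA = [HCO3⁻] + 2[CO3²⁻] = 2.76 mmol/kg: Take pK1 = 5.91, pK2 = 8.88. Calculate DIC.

CA = [HCO3⁻] + 2[CO3²⁻] = (α₁ + 2α₂)·DIC
At pH 8.09: [H⁺]/K1 = 10^-2.18 = 0.0066069, K2/[H⁺] = 10^-0.79 = 0.16218
α₁ = 1/(1 + 0.0066069 + 0.16218) = 1/1.1688 = 0.8556; α₂ = α₁·K2/[H⁺] = 0.1388
α₁ + 2α₂ = 1.1331
DIC = CA / (α₁ + 2α₂) = 2.76 / 1.1331 = 2.44 mmol/kg

DIC = 2.44 mmol/kg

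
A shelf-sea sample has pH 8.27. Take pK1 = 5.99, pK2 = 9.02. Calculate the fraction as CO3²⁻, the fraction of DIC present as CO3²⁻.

α₂ = 1 / (1 + [H⁺]/K2 + [H⁺]²/(K1K2)) = 1 / (1 + 10^+0.75 + 10^-1.53)
   = 1 / (1 + 5.6234 + 0.029512) = 1/6.6529 = 0.1503

α₂ = 0.150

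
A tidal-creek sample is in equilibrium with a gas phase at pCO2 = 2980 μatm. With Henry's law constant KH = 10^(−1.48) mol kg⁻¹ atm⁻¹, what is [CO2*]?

[CO2*] = 98.7 μmol/kg

KH = 10^(−1.48) = 3.311×10^-2 mol kg⁻¹ atm⁻¹
[CO2*] = KH · pCO2 = 3.311×10^-2 × 2980×10^-6 atm = 9.87×10^-5 mol/kg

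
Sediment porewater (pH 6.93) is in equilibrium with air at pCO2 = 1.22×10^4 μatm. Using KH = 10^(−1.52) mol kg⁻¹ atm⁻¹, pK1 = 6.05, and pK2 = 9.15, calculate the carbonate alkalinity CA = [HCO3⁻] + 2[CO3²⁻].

[CO2*] = KH · pCO2 = 10^(−1.52) × 1.22×10^4×10^-6 = 3.684×10^-4 mol/kg
α₀ = 1/(1 + K1/[H⁺] + K1K2/[H⁺]²) = 1/(1 + 10^+0.88 + 10^-1.34) = 0.1159
DIC = [CO2*]/α₀ = 3.684×10^-4 / 0.1159 = 3.180 mmol/kg
CA = (α₁ + 2α₂)·DIC = (0.8788 + 2×0.005296) × 3.180 = 2.83 mmol/kg

CA = 2.83 mmol/kg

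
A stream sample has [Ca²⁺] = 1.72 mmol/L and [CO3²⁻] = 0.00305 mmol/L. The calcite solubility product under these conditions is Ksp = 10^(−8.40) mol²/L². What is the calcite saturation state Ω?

Ω = 1.32

Ksp = 10^(−8.40) = 3.981×10^-9
Ω = [Ca²⁺][CO3²⁻]/Ksp = (1.72×10^-3)(0.00305×10^-3) / 3.981×10^-9 = 1.32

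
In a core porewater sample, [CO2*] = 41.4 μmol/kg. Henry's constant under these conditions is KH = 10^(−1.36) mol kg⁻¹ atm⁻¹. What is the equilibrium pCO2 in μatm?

KH = 10^(−1.36) = 4.365×10^-2 mol kg⁻¹ atm⁻¹
pCO2 = [CO2*]/KH = 41.4×10^-6 / 4.365×10^-2 = 9.48×10^-4 atm = 948 μatm

pCO2 = 948 μatm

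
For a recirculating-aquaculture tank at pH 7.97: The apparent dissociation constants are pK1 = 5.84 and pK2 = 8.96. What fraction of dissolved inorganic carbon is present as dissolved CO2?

α₀ = 0.00668

α₀ = 1 / (1 + K1/[H⁺] + K1K2/[H⁺]²) = 1 / (1 + 10^+2.13 + 10^+1.14)
   = 1 / (1 + 134.90 + 13.804) = 1/149.70 = 0.006680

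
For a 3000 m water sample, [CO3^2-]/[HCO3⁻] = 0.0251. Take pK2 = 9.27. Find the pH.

pH = 7.67

From K2 = [H⁺][CO3^2-]/[HCO3⁻]:  pH = pK2 + log₁₀([CO3^2-]/[HCO3⁻])
log₁₀(0.0251) = -1.600
pH = 9.27 + (-1.600) = 7.67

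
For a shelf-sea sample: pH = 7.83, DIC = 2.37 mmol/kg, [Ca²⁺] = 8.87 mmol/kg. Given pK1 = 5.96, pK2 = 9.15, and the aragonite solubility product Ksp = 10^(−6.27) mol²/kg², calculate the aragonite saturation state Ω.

α₂ = 1 / (1 + [H⁺]/K2 + [H⁺]²/(K1K2)) = 1 / (1 + 10^+1.32 + 10^-0.55)
   = 1 / (1 + 20.893 + 0.28184) = 1/22.175 = 0.04510
[CO3²⁻] = α₂ × DIC = 0.04510 × 2.37 = 0.1069 mmol/kg
Ksp = 10^(−6.27) = 5.370×10^-7
Ω = [Ca²⁺][CO3²⁻]/Ksp = (8.87×10^-3)(1.069×10^-4) / 5.370×10^-7 = 1.77

Ω = 1.77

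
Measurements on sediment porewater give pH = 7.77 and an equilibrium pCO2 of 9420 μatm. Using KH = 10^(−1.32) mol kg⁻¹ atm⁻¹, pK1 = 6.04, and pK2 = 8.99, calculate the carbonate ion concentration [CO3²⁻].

[CO3²⁻] = 1.46 mmol/kg

[CO2*] = KH · pCO2 = 10^(−1.32) × 9420×10^-6 = 4.509×10^-4 mol/kg
α₀ = 1/(1 + K1/[H⁺] + K1K2/[H⁺]²) = 1/(1 + 10^+1.73 + 10^+0.51) = 0.01726
DIC = [CO2*]/α₀ = 4.509×10^-4 / 0.01726 = 26.12 mmol/kg
[CO3²⁻] = α₂·DIC; α₂ = 0.05585, so [CO3²⁻] = 0.05585 × 26.12 = 1.46 mmol/kg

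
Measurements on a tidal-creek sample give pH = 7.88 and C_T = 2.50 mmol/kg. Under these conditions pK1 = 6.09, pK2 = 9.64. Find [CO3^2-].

[CO3²⁻] = 0.0420 mmol/kg

α₂ = 1 / (1 + [H⁺]/K2 + [H⁺]²/(K1K2)) = 1 / (1 + 10^+1.76 + 10^-0.03)
   = 1 / (1 + 57.544 + 0.93325) = 1/59.477 = 0.01681
[CO3²⁻] = α₂ × DIC = 0.01681 × 2.50 = 0.0420 mmol/kg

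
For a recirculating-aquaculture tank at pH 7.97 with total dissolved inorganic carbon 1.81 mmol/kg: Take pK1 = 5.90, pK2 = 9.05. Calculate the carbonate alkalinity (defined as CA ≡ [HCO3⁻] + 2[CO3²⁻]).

CA = [HCO3⁻] + 2[CO3²⁻] = (α₁ + 2α₂)·DIC
At pH 7.97: [H⁺]/K1 = 10^-2.07 = 0.0085114, K2/[H⁺] = 10^-1.08 = 0.083176
α₁ = 1/(1 + 0.0085114 + 0.083176) = 1/1.0917 = 0.9160; α₂ = α₁·K2/[H⁺] = 0.07619
α₁ + 2α₂ = 1.0684
CA = 1.0684 × 1.81 = 1.93 mmol/kg

CA = 1.93 mmol/kg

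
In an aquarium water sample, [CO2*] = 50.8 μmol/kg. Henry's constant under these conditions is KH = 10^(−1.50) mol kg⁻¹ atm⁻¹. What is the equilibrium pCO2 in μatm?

pCO2 = 1610 μatm

KH = 10^(−1.50) = 3.162×10^-2 mol kg⁻¹ atm⁻¹
pCO2 = [CO2*]/KH = 50.8×10^-6 / 3.162×10^-2 = 1.61×10^-3 atm = 1610 μatm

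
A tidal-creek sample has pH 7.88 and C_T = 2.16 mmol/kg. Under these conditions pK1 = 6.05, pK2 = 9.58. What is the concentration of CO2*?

[CO2*] = 0.0309 mmol/kg

α₀ = 1 / (1 + K1/[H⁺] + K1K2/[H⁺]²) = 1 / (1 + 10^+1.83 + 10^+0.13)
   = 1 / (1 + 67.608 + 1.3490) = 1/69.957 = 0.01429
[CO2*] = α₀ × DIC = 0.01429 × 2.16 = 0.0309 mmol/kg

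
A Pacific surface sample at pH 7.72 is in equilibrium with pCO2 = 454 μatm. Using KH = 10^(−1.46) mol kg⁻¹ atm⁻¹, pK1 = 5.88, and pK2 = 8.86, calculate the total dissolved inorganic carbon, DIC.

DIC = 1.18 mmol/kg

[CO2*] = KH · pCO2 = 10^(−1.46) × 454×10^-6 = 1.574×10^-5 mol/kg
α₀ = 1/(1 + K1/[H⁺] + K1K2/[H⁺]²) = 1/(1 + 10^+1.84 + 10^+0.70) = 0.01330
DIC = [CO2*]/α₀ = 1.574×10^-5 / 0.01330 = 1.18 mmol/kg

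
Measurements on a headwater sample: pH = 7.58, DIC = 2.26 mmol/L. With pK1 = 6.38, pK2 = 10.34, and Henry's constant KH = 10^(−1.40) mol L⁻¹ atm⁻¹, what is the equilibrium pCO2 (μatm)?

α₀ = 1 / (1 + K1/[H⁺] + K1K2/[H⁺]²) = 1 / (1 + 10^+1.20 + 10^-1.56)
   = 1 / (1 + 15.849 + 0.027542) = 1/16.876 = 0.05925
[CO2*] = α₀ × DIC = 0.05925 × 2.26 = 0.1339 mmol/L
pCO2 = [CO2*]/KH = 1.339×10^-4 / 3.981×10^-2 = 3360 μatm

pCO2 = 3360 μatm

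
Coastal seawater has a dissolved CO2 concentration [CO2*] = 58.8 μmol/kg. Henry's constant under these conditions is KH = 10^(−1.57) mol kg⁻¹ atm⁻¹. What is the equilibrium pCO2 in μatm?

pCO2 = 2180 μatm

KH = 10^(−1.57) = 2.692×10^-2 mol kg⁻¹ atm⁻¹
pCO2 = [CO2*]/KH = 58.8×10^-6 / 2.692×10^-2 = 2.18×10^-3 atm = 2180 μatm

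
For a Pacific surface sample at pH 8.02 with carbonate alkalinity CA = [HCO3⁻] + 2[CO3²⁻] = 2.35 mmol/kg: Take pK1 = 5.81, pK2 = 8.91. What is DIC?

DIC = 2.12 mmol/kg

CA = [HCO3⁻] + 2[CO3²⁻] = (α₁ + 2α₂)·DIC
At pH 8.02: [H⁺]/K1 = 10^-2.21 = 0.0061660, K2/[H⁺] = 10^-0.89 = 0.12882
α₁ = 1/(1 + 0.0061660 + 0.12882) = 1/1.1350 = 0.8811; α₂ = α₁·K2/[H⁺] = 0.1135
α₁ + 2α₂ = 1.1081
DIC = CA / (α₁ + 2α₂) = 2.35 / 1.1081 = 2.12 mmol/kg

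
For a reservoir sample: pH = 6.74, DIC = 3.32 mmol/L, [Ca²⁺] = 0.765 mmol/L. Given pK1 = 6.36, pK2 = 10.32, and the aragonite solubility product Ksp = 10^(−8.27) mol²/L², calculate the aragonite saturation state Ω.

α₂ = 1 / (1 + [H⁺]/K2 + [H⁺]²/(K1K2)) = 1 / (1 + 10^+3.58 + 10^+3.20)
   = 1 / (1 + 3801.9 + 1584.9) = 1/5387.8 = 0.0001856
[CO3²⁻] = α₂ × DIC = 0.0001856 × 3.32 = 0.0006162 mmol/L = 0.6162 μmol/L
Ksp = 10^(−8.27) = 5.370×10^-9
Ω = [Ca²⁺][CO3²⁻]/Ksp = (0.765×10^-3)(6.162×10^-7) / 5.370×10^-9 = 0.0878

Ω = 0.0878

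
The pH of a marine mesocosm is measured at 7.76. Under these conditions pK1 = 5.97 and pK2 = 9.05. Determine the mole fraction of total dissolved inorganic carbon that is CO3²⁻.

α₂ = 1 / (1 + [H⁺]/K2 + [H⁺]²/(K1K2)) = 1 / (1 + 10^+1.29 + 10^-0.50)
   = 1 / (1 + 19.498 + 0.31623) = 1/20.815 = 0.04804

α₂ = 0.0480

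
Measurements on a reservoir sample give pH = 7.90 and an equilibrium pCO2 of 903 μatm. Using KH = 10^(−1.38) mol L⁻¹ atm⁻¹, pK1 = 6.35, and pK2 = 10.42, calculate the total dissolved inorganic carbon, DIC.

[CO2*] = KH · pCO2 = 10^(−1.38) × 903×10^-6 = 3.764×10^-5 mol/L
α₀ = 1/(1 + K1/[H⁺] + K1K2/[H⁺]²) = 1/(1 + 10^+1.55 + 10^-0.97) = 0.02733
DIC = [CO2*]/α₀ = 3.764×10^-5 / 0.02733 = 1.38 mmol/L

DIC = 1.38 mmol/L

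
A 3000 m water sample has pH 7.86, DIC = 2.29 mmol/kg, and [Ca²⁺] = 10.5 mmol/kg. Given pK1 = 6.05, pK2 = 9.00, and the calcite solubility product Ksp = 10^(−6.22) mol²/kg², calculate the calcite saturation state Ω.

α₂ = 1 / (1 + [H⁺]/K2 + [H⁺]²/(K1K2)) = 1 / (1 + 10^+1.14 + 10^-0.67)
   = 1 / (1 + 13.804 + 0.21380) = 1/15.018 = 0.06659
[CO3²⁻] = α₂ × DIC = 0.06659 × 2.29 = 0.1525 mmol/kg
Ksp = 10^(−6.22) = 6.026×10^-7
Ω = [Ca²⁺][CO3²⁻]/Ksp = (10.5×10^-3)(1.525×10^-4) / 6.026×10^-7 = 2.66

Ω = 2.66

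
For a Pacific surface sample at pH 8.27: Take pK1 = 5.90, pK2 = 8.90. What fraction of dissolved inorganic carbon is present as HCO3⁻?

α₁ = 1 / (1 + [H⁺]/K1 + K2/[H⁺]) = 1 / (1 + 10^-2.37 + 10^-0.63)
   = 1 / (1 + 0.0042658 + 0.23442) = 1/1.2387 = 0.8073

α₁ = 0.807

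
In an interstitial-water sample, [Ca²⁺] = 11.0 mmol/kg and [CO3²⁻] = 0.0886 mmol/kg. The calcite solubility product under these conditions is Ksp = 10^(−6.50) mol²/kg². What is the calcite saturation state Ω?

Ksp = 10^(−6.50) = 3.162×10^-7
Ω = [Ca²⁺][CO3²⁻]/Ksp = (11.0×10^-3)(0.0886×10^-3) / 3.162×10^-7 = 3.08

Ω = 3.08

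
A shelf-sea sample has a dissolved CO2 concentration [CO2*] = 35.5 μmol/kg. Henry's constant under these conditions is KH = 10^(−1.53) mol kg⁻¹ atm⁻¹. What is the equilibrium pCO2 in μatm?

KH = 10^(−1.53) = 2.951×10^-2 mol kg⁻¹ atm⁻¹
pCO2 = [CO2*]/KH = 35.5×10^-6 / 2.951×10^-2 = 1.20×10^-3 atm = 1200 μatm

pCO2 = 1200 μatm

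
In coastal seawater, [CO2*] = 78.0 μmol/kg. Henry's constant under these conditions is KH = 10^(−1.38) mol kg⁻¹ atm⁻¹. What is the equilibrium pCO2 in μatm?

KH = 10^(−1.38) = 4.169×10^-2 mol kg⁻¹ atm⁻¹
pCO2 = [CO2*]/KH = 78.0×10^-6 / 4.169×10^-2 = 1.87×10^-3 atm = 1870 μatm

pCO2 = 1870 μatm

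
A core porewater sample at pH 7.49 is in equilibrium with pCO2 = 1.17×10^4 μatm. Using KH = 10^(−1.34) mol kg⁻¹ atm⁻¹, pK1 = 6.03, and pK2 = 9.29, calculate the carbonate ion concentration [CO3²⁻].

[CO2*] = KH · pCO2 = 10^(−1.34) × 1.17×10^4×10^-6 = 5.348×10^-4 mol/kg
α₀ = 1/(1 + K1/[H⁺] + K1K2/[H⁺]²) = 1/(1 + 10^+1.46 + 10^-0.34) = 0.03301
DIC = [CO2*]/α₀ = 5.348×10^-4 / 0.03301 = 16.20 mmol/kg
[CO3²⁻] = α₂·DIC; α₂ = 0.01509, so [CO3²⁻] = 0.01509 × 16.20 = 0.244 mmol/kg

[CO3²⁻] = 0.244 mmol/kg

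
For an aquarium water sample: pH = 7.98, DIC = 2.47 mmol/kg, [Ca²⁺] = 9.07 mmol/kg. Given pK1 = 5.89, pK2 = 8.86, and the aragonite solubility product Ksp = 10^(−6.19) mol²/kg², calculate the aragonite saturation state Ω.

Ω = 4.01

α₂ = 1 / (1 + [H⁺]/K2 + [H⁺]²/(K1K2)) = 1 / (1 + 10^+0.88 + 10^-1.21)
   = 1 / (1 + 7.5858 + 0.061660) = 1/8.6474 = 0.1156
[CO3²⁻] = α₂ × DIC = 0.1156 × 2.47 = 0.2856 mmol/kg
Ksp = 10^(−6.19) = 6.457×10^-7
Ω = [Ca²⁺][CO3²⁻]/Ksp = (9.07×10^-3)(2.856×10^-4) / 6.457×10^-7 = 4.01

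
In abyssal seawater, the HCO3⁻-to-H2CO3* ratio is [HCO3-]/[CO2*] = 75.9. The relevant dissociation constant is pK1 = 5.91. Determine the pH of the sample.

pH = 7.79

From K1 = [H⁺][HCO3-]/[CO2*]:  pH = pK1 + log₁₀([HCO3-]/[CO2*])
log₁₀(75.9) = +1.880
pH = 5.91 + (+1.880) = 7.79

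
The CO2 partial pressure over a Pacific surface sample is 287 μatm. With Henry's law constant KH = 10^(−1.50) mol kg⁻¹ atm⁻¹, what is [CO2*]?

KH = 10^(−1.50) = 3.162×10^-2 mol kg⁻¹ atm⁻¹
[CO2*] = KH · pCO2 = 3.162×10^-2 × 287×10^-6 atm = 9.08×10^-6 mol/kg

[CO2*] = 9.08 μmol/kg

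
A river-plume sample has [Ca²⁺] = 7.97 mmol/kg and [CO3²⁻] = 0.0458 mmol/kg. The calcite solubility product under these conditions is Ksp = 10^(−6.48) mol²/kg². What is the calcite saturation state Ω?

Ksp = 10^(−6.48) = 3.311×10^-7
Ω = [Ca²⁺][CO3²⁻]/Ksp = (7.97×10^-3)(0.0458×10^-3) / 3.311×10^-7 = 1.10

Ω = 1.10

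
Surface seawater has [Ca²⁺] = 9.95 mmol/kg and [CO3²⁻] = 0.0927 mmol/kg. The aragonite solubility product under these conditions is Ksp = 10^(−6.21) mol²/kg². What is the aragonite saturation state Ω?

Ω = 1.50

Ksp = 10^(−6.21) = 6.166×10^-7
Ω = [Ca²⁺][CO3²⁻]/Ksp = (9.95×10^-3)(0.0927×10^-3) / 6.166×10^-7 = 1.50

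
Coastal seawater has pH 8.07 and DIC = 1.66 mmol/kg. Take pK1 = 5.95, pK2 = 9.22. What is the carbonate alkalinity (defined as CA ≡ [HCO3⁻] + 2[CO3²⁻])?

CA = [HCO3⁻] + 2[CO3²⁻] = (α₁ + 2α₂)·DIC
At pH 8.07: [H⁺]/K1 = 10^-2.12 = 0.0075858, K2/[H⁺] = 10^-1.15 = 0.070795
α₁ = 1/(1 + 0.0075858 + 0.070795) = 1/1.0784 = 0.9273; α₂ = α₁·K2/[H⁺] = 0.06565
α₁ + 2α₂ = 1.0586
CA = 1.0586 × 1.66 = 1.76 mmol/kg

CA = 1.76 mmol/kg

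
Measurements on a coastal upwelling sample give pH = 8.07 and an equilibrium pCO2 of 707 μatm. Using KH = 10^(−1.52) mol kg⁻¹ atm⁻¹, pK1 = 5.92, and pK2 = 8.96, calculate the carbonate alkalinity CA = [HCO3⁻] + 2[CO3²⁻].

CA = 3.79 mmol/kg

[CO2*] = KH · pCO2 = 10^(−1.52) × 707×10^-6 = 2.135×10^-5 mol/kg
α₀ = 1/(1 + K1/[H⁺] + K1K2/[H⁺]²) = 1/(1 + 10^+2.15 + 10^+1.26) = 0.006232
DIC = [CO2*]/α₀ = 2.135×10^-5 / 0.006232 = 3.426 mmol/kg
CA = (α₁ + 2α₂)·DIC = (0.8804 + 2×0.1134) × 3.426 = 3.79 mmol/kg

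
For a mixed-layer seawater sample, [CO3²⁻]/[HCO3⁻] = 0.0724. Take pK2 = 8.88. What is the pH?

pH = 7.74

From K2 = [H⁺][CO3²⁻]/[HCO3⁻]:  pH = pK2 + log₁₀([CO3²⁻]/[HCO3⁻])
log₁₀(0.0724) = -1.140
pH = 8.88 + (-1.140) = 7.74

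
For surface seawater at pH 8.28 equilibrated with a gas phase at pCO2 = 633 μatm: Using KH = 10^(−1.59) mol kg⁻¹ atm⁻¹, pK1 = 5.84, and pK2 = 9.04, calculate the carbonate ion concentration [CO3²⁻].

[CO3²⁻] = 0.779 mmol/kg

[CO2*] = KH · pCO2 = 10^(−1.59) × 633×10^-6 = 1.627×10^-5 mol/kg
α₀ = 1/(1 + K1/[H⁺] + K1K2/[H⁺]²) = 1/(1 + 10^+2.44 + 10^+1.68) = 0.003084
DIC = [CO2*]/α₀ = 1.627×10^-5 / 0.003084 = 5.276 mmol/kg
[CO3²⁻] = α₂·DIC; α₂ = 0.1476, so [CO3²⁻] = 0.1476 × 5.276 = 0.779 mmol/kg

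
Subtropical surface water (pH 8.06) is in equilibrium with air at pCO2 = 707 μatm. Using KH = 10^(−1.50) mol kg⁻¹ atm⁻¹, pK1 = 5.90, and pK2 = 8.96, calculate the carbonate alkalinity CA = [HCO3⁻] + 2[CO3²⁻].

CA = 4.05 mmol/kg

[CO2*] = KH · pCO2 = 10^(−1.50) × 707×10^-6 = 2.236×10^-5 mol/kg
α₀ = 1/(1 + K1/[H⁺] + K1K2/[H⁺]²) = 1/(1 + 10^+2.16 + 10^+1.26) = 0.006107
DIC = [CO2*]/α₀ = 2.236×10^-5 / 0.006107 = 3.661 mmol/kg
CA = (α₁ + 2α₂)·DIC = (0.8828 + 2×0.1111) × 3.661 = 4.05 mmol/kg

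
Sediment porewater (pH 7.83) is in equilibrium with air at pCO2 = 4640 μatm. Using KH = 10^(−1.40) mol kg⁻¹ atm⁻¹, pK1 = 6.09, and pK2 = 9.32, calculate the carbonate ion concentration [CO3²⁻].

[CO3²⁻] = 0.328 mmol/kg

[CO2*] = KH · pCO2 = 10^(−1.40) × 4640×10^-6 = 1.847×10^-4 mol/kg
α₀ = 1/(1 + K1/[H⁺] + K1K2/[H⁺]²) = 1/(1 + 10^+1.74 + 10^+0.25) = 0.01732
DIC = [CO2*]/α₀ = 1.847×10^-4 / 0.01732 = 10.66 mmol/kg
[CO3²⁻] = α₂·DIC; α₂ = 0.03080, so [CO3²⁻] = 0.03080 × 10.66 = 0.328 mmol/kg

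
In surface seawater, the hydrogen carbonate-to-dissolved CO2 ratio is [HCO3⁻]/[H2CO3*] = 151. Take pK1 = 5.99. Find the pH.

From K1 = [H⁺][HCO3⁻]/[H2CO3*]:  pH = pK1 + log₁₀([HCO3⁻]/[H2CO3*])
log₁₀(151) = +2.179
pH = 5.99 + (+2.179) = 8.17

pH = 8.17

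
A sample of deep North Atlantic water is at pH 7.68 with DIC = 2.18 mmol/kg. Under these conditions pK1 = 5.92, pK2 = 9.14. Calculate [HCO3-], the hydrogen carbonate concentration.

α₁ = 1 / (1 + [H⁺]/K1 + K2/[H⁺]) = 1 / (1 + 10^-1.76 + 10^-1.46)
   = 1 / (1 + 0.017378 + 0.034674) = 1/1.0521 = 0.9505
[HCO3⁻] = α₁ × DIC = 0.9505 × 2.18 = 2.07 mmol/kg

[HCO3⁻] = 2.07 mmol/kg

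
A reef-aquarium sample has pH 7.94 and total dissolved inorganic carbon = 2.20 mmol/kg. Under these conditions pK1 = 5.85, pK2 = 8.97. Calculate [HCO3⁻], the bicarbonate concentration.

α₁ = 1 / (1 + [H⁺]/K1 + K2/[H⁺]) = 1 / (1 + 10^-2.09 + 10^-1.03)
   = 1 / (1 + 0.0081283 + 0.093325) = 1/1.1015 = 0.9079
[HCO3⁻] = α₁ × DIC = 0.9079 × 2.20 = 2.00 mmol/kg

[HCO3⁻] = 2.00 mmol/kg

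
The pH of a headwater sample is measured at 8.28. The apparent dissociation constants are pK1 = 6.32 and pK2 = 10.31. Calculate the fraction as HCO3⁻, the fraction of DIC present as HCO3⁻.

α₁ = 0.980

α₁ = 1 / (1 + [H⁺]/K1 + K2/[H⁺]) = 1 / (1 + 10^-1.96 + 10^-2.03)
   = 1 / (1 + 0.010965 + 0.0093325) = 1/1.0203 = 0.9801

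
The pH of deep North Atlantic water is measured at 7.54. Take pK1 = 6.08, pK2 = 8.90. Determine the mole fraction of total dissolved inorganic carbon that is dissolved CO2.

α₀ = 1 / (1 + K1/[H⁺] + K1K2/[H⁺]²) = 1 / (1 + 10^+1.46 + 10^+0.10)
   = 1 / (1 + 28.840 + 1.2589) = 1/31.099 = 0.03216

α₀ = 0.0322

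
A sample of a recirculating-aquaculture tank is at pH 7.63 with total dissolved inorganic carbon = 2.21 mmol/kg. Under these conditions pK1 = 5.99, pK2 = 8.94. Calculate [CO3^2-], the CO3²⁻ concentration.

[CO3²⁻] = 0.101 mmol/kg

α₂ = 1 / (1 + [H⁺]/K2 + [H⁺]²/(K1K2)) = 1 / (1 + 10^+1.31 + 10^-0.33)
   = 1 / (1 + 20.417 + 0.46774) = 1/21.885 = 0.04569
[CO3²⁻] = α₂ × DIC = 0.04569 × 2.21 = 0.101 mmol/kg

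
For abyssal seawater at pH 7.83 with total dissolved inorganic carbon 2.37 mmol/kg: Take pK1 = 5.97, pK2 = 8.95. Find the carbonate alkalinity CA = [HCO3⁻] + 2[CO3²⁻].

CA = [HCO3⁻] + 2[CO3²⁻] = (α₁ + 2α₂)·DIC
At pH 7.83: [H⁺]/K1 = 10^-1.86 = 0.013804, K2/[H⁺] = 10^-1.12 = 0.075858
α₁ = 1/(1 + 0.013804 + 0.075858) = 1/1.0897 = 0.9177; α₂ = α₁·K2/[H⁺] = 0.06962
α₁ + 2α₂ = 1.0569
CA = 1.0569 × 2.37 = 2.50 mmol/kg

CA = 2.50 mmol/kg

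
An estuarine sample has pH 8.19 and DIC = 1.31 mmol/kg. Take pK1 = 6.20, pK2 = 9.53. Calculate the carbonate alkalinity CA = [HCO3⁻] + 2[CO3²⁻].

CA = [HCO3⁻] + 2[CO3²⁻] = (α₁ + 2α₂)·DIC
At pH 8.19: [H⁺]/K1 = 10^-1.99 = 0.010233, K2/[H⁺] = 10^-1.34 = 0.045709
α₁ = 1/(1 + 0.010233 + 0.045709) = 1/1.0559 = 0.9470; α₂ = α₁·K2/[H⁺] = 0.04329
α₁ + 2α₂ = 1.0336
CA = 1.0336 × 1.31 = 1.35 mmol/kg

CA = 1.35 mmol/kg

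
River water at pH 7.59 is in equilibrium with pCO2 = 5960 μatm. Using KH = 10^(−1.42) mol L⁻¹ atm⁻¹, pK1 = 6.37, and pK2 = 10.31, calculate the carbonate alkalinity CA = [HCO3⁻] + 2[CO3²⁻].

CA = 3.77 mmol/L

[CO2*] = KH · pCO2 = 10^(−1.42) × 5960×10^-6 = 2.266×10^-4 mol/L
α₀ = 1/(1 + K1/[H⁺] + K1K2/[H⁺]²) = 1/(1 + 10^+1.22 + 10^-1.50) = 0.05673
DIC = [CO2*]/α₀ = 2.266×10^-4 / 0.05673 = 3.994 mmol/L
CA = (α₁ + 2α₂)·DIC = (0.9415 + 2×0.001794) × 3.994 = 3.77 mmol/L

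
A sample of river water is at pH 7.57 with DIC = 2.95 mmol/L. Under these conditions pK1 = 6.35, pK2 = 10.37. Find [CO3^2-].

α₂ = 1 / (1 + [H⁺]/K2 + [H⁺]²/(K1K2)) = 1 / (1 + 10^+2.80 + 10^+1.58)
   = 1 / (1 + 630.96 + 38.019) = 1/669.98 = 0.001493
[CO3²⁻] = α₂ × DIC = 0.001493 × 2.95 = 0.00440 mmol/L = 4.40 μmol/L

[CO3²⁻] = 4.40 μmol/L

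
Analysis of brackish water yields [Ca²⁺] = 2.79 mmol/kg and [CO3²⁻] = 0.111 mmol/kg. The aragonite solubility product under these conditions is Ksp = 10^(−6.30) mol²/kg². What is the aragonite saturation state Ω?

Ω = 0.618

Ksp = 10^(−6.30) = 5.012×10^-7
Ω = [Ca²⁺][CO3²⁻]/Ksp = (2.79×10^-3)(0.111×10^-3) / 5.012×10^-7 = 0.618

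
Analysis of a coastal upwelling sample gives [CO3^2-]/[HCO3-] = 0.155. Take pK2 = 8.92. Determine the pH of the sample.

From K2 = [H⁺][CO3^2-]/[HCO3-]:  pH = pK2 + log₁₀([CO3^2-]/[HCO3-])
log₁₀(0.155) = -0.810
pH = 8.92 + (-0.810) = 8.11

pH = 8.11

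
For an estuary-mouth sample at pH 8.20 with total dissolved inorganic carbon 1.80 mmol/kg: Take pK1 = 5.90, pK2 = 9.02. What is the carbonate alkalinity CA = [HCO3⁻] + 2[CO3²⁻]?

CA = 2.03 mmol/kg

CA = [HCO3⁻] + 2[CO3²⁻] = (α₁ + 2α₂)·DIC
At pH 8.20: [H⁺]/K1 = 10^-2.30 = 0.0050119, K2/[H⁺] = 10^-0.82 = 0.15136
α₁ = 1/(1 + 0.0050119 + 0.15136) = 1/1.1564 = 0.8648; α₂ = α₁·K2/[H⁺] = 0.1309
α₁ + 2α₂ = 1.1266
CA = 1.1266 × 1.80 = 2.03 mmol/kg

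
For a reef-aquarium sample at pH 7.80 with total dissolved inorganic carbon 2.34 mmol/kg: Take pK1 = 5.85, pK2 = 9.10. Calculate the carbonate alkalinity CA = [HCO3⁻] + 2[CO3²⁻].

CA = 2.43 mmol/kg

CA = [HCO3⁻] + 2[CO3²⁻] = (α₁ + 2α₂)·DIC
At pH 7.80: [H⁺]/K1 = 10^-1.95 = 0.011220, K2/[H⁺] = 10^-1.30 = 0.050119
α₁ = 1/(1 + 0.011220 + 0.050119) = 1/1.0613 = 0.9422; α₂ = α₁·K2/[H⁺] = 0.04722
α₁ + 2α₂ = 1.0367
CA = 1.0367 × 2.34 = 2.43 mmol/kg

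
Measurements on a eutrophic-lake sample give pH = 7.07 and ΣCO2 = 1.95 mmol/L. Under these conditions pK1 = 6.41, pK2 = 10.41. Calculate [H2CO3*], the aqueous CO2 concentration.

α₀ = 1 / (1 + K1/[H⁺] + K1K2/[H⁺]²) = 1 / (1 + 10^+0.66 + 10^-2.68)
   = 1 / (1 + 4.5709 + 0.0020893) = 1/5.5730 = 0.1794
[CO2*] = α₀ × DIC = 0.1794 × 1.95 = 0.350 mmol/L

[CO2*] = 0.350 mmol/L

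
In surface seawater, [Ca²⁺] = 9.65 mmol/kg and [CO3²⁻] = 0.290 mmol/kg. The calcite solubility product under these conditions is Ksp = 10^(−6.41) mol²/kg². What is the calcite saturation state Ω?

Ksp = 10^(−6.41) = 3.890×10^-7
Ω = [Ca²⁺][CO3²⁻]/Ksp = (9.65×10^-3)(0.290×10^-3) / 3.890×10^-7 = 7.19

Ω = 7.19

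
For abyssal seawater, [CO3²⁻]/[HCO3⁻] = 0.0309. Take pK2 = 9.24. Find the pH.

From K2 = [H⁺][CO3²⁻]/[HCO3⁻]:  pH = pK2 + log₁₀([CO3²⁻]/[HCO3⁻])
log₁₀(0.0309) = -1.510
pH = 9.24 + (-1.510) = 7.73

pH = 7.73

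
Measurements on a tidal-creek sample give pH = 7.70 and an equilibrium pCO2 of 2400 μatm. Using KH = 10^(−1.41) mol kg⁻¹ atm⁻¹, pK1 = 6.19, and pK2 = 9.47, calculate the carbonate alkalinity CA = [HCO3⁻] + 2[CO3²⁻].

CA = 3.12 mmol/kg

[CO2*] = KH · pCO2 = 10^(−1.41) × 2400×10^-6 = 9.337×10^-5 mol/kg
α₀ = 1/(1 + K1/[H⁺] + K1K2/[H⁺]²) = 1/(1 + 10^+1.51 + 10^-0.26) = 0.02949
DIC = [CO2*]/α₀ = 9.337×10^-5 / 0.02949 = 3.166 mmol/kg
CA = (α₁ + 2α₂)·DIC = (0.9543 + 2×0.01621) × 3.166 = 3.12 mmol/kg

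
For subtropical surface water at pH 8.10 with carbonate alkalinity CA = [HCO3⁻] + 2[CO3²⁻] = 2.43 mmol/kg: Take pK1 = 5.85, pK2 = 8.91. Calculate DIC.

CA = [HCO3⁻] + 2[CO3²⁻] = (α₁ + 2α₂)·DIC
At pH 8.10: [H⁺]/K1 = 10^-2.25 = 0.0056234, K2/[H⁺] = 10^-0.81 = 0.15488
α₁ = 1/(1 + 0.0056234 + 0.15488) = 1/1.1605 = 0.8617; α₂ = α₁·K2/[H⁺] = 0.1335
α₁ + 2α₂ = 1.1286
DIC = CA / (α₁ + 2α₂) = 2.43 / 1.1286 = 2.15 mmol/kg

DIC = 2.15 mmol/kg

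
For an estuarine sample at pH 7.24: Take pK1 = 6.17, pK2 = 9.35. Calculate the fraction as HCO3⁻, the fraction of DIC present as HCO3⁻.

α₁ = 1 / (1 + [H⁺]/K1 + K2/[H⁺]) = 1 / (1 + 10^-1.07 + 10^-2.11)
   = 1 / (1 + 0.085114 + 0.0077625) = 1/1.0929 = 0.9150

α₁ = 0.915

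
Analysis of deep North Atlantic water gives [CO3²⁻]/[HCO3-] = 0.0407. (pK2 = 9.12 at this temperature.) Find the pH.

pH = 7.73

From K2 = [H⁺][CO3²⁻]/[HCO3-]:  pH = pK2 + log₁₀([CO3²⁻]/[HCO3-])
log₁₀(0.0407) = -1.390
pH = 9.12 + (-1.390) = 7.73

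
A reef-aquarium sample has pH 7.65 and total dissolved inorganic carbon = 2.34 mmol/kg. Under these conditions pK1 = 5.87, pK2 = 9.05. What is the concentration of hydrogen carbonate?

[HCO3⁻] = 2.22 mmol/kg

α₁ = 1 / (1 + [H⁺]/K1 + K2/[H⁺]) = 1 / (1 + 10^-1.78 + 10^-1.40)
   = 1 / (1 + 0.016596 + 0.039811) = 1/1.0564 = 0.9466
[HCO3⁻] = α₁ × DIC = 0.9466 × 2.34 = 2.22 mmol/kg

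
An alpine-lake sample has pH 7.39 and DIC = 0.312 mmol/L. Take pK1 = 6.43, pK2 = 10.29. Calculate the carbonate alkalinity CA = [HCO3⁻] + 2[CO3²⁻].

CA = 0.282 mmol/L

CA = [HCO3⁻] + 2[CO3²⁻] = (α₁ + 2α₂)·DIC
At pH 7.39: [H⁺]/K1 = 10^-0.96 = 0.10965, K2/[H⁺] = 10^-2.90 = 0.0012589
α₁ = 1/(1 + 0.10965 + 0.0012589) = 1/1.1109 = 0.9002; α₂ = α₁·K2/[H⁺] = 0.001133
α₁ + 2α₂ = 0.9024
CA = 0.9024 × 0.312 = 0.282 mmol/L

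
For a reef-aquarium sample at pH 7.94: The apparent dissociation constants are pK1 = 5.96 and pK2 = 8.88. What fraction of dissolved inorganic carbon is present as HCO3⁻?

α₁ = 0.889

α₁ = 1 / (1 + [H⁺]/K1 + K2/[H⁺]) = 1 / (1 + 10^-1.98 + 10^-0.94)
   = 1 / (1 + 0.010471 + 0.11482) = 1/1.1253 = 0.8887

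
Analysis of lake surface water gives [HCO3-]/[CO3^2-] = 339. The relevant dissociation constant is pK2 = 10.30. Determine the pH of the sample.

From K2 = [H⁺][CO3^2-]/[HCO3-]:  pH = pK2 − log₁₀([HCO3-]/[CO3^2-])
log₁₀(339) = +2.530
pH = 10.30 − (+2.530) = 7.77

pH = 7.77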